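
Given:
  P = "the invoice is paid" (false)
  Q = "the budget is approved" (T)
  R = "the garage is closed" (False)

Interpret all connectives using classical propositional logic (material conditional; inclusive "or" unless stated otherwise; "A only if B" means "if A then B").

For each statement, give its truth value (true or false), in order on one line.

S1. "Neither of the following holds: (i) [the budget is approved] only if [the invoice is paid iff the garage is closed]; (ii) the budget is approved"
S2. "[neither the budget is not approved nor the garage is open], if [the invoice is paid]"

S1 False; S2 True

S1: Parsed as (Q -> (P iff R)) nor Q

P iff R = False iff False = True
Q -> (P iff R) = True -> True = True
(Q -> (P iff R)) nor Q = True nor True = False
Thus S1 is false.

S2: In symbols: P -> (not Q nor not R)

not Q = not True = False
not R = not False = True
not Q nor not R = False nor True = False
P -> (not Q nor not R) = False -> False = True
Hence S2 is true.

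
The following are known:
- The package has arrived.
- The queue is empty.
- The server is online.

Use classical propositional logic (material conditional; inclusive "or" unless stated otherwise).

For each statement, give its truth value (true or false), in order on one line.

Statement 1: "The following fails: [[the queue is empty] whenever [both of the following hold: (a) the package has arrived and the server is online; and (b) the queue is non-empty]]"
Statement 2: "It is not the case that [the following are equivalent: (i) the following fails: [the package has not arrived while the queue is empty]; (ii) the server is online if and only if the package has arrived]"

Statement 1 F; Statement 2 F

Let P = "the package has arrived" (True), R = "the server is online" (True), Q = "the queue is empty" (True).

Statement 1: Formalization: not (((P and R) and not Q) -> Q)

P and R = True and True = True
not Q = not True = False
(P and R) and not Q = True and False = False
((P and R) and not Q) -> Q = False -> True = True
not (((P and R) and not Q) -> Q) = not True = False
Thus Statement 1 is false.

Statement 2: In symbols: not (not (not P and Q) iff (R iff P))

not P = not True = False
not P and Q = False and True = False
not (not P and Q) = not False = True
R iff P = True iff True = True
not (not P and Q) iff (R iff P) = True iff True = True
not (not (not P and Q) iff (R iff P)) = not True = False
Thus Statement 2 is false.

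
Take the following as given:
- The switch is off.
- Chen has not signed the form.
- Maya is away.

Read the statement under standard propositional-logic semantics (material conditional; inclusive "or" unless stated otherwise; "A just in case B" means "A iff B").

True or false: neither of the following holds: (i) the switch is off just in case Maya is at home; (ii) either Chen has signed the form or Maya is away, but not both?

Let P = "the switch is on" (False), R = "Maya is at home" (False), Q = "Chen has signed the form" (False).
Parsed as (not P iff R) nor (Q xor not R)

not P = not False = True
not P iff R = True iff False = False
not R = not False = True
Q xor not R = False xor True = True
(not P iff R) nor (Q xor not R) = False nor True = False

False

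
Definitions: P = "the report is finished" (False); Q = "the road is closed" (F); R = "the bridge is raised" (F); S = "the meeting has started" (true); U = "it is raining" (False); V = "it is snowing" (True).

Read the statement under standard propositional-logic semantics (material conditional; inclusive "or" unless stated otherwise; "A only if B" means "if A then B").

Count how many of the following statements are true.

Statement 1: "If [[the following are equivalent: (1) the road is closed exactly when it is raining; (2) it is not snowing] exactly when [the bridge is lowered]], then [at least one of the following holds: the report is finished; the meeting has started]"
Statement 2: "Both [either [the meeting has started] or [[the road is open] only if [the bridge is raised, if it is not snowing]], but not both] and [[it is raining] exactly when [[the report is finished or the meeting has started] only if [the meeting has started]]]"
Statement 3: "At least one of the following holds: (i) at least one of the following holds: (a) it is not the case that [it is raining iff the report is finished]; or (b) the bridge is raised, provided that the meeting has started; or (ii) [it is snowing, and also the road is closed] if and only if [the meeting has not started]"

2

Statement 1: In symbols: (((Q <-> U) <-> ~V) <-> ~R) -> (P | S)

Q <-> U = F <-> F = T
~V = ~T = F
(Q <-> U) <-> ~V = T <-> F = F
~R = ~F = T
((Q <-> U) <-> ~V) <-> ~R = F <-> T = F
P | S = F | T = T
(((Q <-> U) <-> ~V) <-> ~R) -> (P | S) = F -> T = T
So Statement 1 is true.

Statement 2: Formalization: (S xor (~Q -> (~V -> R))) & (U <-> ((P | S) -> S))

~Q = ~F = T
~V = ~T = F
~V -> R = F -> F = T
~Q -> (~V -> R) = T -> T = T
S xor (~Q -> (~V -> R)) = T xor T = F
P | S = F | T = T
(P | S) -> S = T -> T = T
U <-> ((P | S) -> S) = F <-> T = F
(S xor (~Q -> (~V -> R))) & (U <-> ((P | S) -> S)) = F & F = F
Thus Statement 2 is false.

Statement 3: Parsed as (~(U <-> P) | (S -> R)) | ((V & Q) <-> ~S)

U <-> P = F <-> F = T
~(U <-> P) = ~T = F
S -> R = T -> F = F
~(U <-> P) | (S -> R) = F | F = F
V & Q = T & F = F
~S = ~T = F
(V & Q) <-> ~S = F <-> F = T
(~(U <-> P) | (S -> R)) | ((V & Q) <-> ~S) = F | T = T
Thus Statement 3 is true.

Count: 2.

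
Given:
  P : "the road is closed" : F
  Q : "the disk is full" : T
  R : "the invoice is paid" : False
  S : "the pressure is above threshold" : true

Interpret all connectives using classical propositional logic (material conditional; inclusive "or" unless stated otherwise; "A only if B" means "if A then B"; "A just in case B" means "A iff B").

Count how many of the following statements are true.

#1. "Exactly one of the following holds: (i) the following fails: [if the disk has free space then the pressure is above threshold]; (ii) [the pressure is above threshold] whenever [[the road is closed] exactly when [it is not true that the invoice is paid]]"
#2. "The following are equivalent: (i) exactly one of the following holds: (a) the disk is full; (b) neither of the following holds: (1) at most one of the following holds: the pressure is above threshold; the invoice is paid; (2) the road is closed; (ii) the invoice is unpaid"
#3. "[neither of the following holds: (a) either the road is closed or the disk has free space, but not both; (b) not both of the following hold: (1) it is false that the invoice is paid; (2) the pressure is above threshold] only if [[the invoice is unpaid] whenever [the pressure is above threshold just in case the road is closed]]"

3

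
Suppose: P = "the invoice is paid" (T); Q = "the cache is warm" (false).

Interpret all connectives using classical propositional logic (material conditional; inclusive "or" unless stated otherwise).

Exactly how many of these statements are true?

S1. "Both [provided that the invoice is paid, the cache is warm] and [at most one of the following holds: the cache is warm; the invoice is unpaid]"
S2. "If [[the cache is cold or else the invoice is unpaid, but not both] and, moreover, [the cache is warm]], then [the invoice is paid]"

1

S1: Formalization: (P -> Q) and (Q nand not P)

P -> Q = True -> False = False
not P = not True = False
Q nand not P = False nand False = True
(P -> Q) and (Q nand not P) = False and True = False
Thus S1 is false.

S2: Parsed as ((not Q xor not P) and Q) -> P

not Q = not False = True
not P = not True = False
not Q xor not P = True xor False = True
(not Q xor not P) and Q = True and False = False
((not Q xor not P) and Q) -> P = False -> True = True
Thus S2 is true.

Count: 1.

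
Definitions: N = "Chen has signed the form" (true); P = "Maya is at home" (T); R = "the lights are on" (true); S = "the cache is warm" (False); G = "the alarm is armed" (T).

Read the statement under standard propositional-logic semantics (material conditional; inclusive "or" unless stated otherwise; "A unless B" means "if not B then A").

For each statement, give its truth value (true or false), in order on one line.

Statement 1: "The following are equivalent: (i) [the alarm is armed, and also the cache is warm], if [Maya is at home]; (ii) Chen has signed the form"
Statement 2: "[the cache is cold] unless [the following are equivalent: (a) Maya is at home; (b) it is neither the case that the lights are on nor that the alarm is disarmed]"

Statement 1: Parsed as (P → (G ∧ S)) ↔ N

G ∧ S = T ∧ F = F
P → (G ∧ S) = T → F = F
(P → (G ∧ S)) ↔ N = F ↔ T = F
So Statement 1 is false.

Statement 2: Formalization: ¬S ∨ (P ↔ (R ↓ ¬G))

¬S = ¬F = T
¬G = ¬T = F
R ↓ ¬G = T ↓ F = F
P ↔ (R ↓ ¬G) = T ↔ F = F
¬S ∨ (P ↔ (R ↓ ¬G)) = T ∨ F = T
Thus Statement 2 is true.

Statement 1 false; Statement 2 true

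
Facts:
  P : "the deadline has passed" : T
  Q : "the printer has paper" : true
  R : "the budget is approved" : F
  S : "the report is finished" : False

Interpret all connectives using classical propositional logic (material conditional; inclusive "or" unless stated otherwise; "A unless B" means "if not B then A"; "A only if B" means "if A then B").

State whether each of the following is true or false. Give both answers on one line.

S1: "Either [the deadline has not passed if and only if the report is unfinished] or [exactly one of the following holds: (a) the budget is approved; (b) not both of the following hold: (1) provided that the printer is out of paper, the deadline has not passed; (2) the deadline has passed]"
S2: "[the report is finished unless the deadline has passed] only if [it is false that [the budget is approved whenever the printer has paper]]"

S1 false; S2 true

S1: This is (not P iff not S) or (R xor ((not Q -> not P) nand P)).

not P = not True = False
not S = not False = True
not P iff not S = False iff True = False
not Q = not True = False
not P = not True = False
not Q -> not P = False -> False = True
(not Q -> not P) nand P = True nand True = False
R xor ((not Q -> not P) nand P) = False xor False = False
(not P iff not S) or (R xor ((not Q -> not P) nand P)) = False or False = False
Thus S1 is false.

S2: Parsed as (S or P) -> not (Q -> R)

S or P = False or True = True
Q -> R = True -> False = False
not (Q -> R) = not False = True
(S or P) -> not (Q -> R) = True -> True = True
Hence S2 is true.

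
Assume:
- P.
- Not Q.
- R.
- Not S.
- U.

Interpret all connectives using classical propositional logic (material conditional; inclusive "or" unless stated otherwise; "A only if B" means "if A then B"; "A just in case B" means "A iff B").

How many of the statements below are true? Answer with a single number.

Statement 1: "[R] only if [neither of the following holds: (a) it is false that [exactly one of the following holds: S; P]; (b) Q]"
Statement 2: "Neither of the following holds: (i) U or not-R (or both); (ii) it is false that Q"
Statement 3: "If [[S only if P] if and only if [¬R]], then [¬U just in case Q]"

Statement 1: Parsed as R -> (~(S xor P) nor Q)

S xor P = F xor T = T
~(S xor P) = ~T = F
~(S xor P) nor Q = F nor F = T
R -> (~(S xor P) nor Q) = T -> T = T
So Statement 1 is true.

Statement 2: Formalization: (U | ~R) nor ~Q

~R = ~T = F
U | ~R = T | F = T
~Q = ~F = T
(U | ~R) nor ~Q = T nor T = F
So Statement 2 is false.

Statement 3: Parsed as ((S -> P) <-> ~R) -> (~U <-> Q)

S -> P = F -> T = T
~R = ~T = F
(S -> P) <-> ~R = T <-> F = F
~U = ~T = F
~U <-> Q = F <-> F = T
((S -> P) <-> ~R) -> (~U <-> Q) = F -> T = T
Thus Statement 3 is true.

2 of the 3 statements are true.

2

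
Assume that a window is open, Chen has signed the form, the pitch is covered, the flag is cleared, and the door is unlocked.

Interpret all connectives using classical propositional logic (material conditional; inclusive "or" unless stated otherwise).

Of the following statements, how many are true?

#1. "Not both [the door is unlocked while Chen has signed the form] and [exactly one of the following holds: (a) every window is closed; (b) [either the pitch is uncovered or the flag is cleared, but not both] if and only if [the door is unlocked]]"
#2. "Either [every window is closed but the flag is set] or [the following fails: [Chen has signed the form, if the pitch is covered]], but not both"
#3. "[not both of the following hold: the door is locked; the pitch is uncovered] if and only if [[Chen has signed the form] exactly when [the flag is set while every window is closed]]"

0

Let U = "the door is locked" (False), Q = "Chen has signed the form" (True), P = "a window is open" (True), R = "the pitch is covered" (True), S = "the flag is set" (False).

#1: This is (not U and Q) nand (not P xor ((not R xor not S) iff not U)).

not U = not False = True
not U and Q = True and True = True
not P = not True = False
not R = not True = False
not S = not False = True
not R xor not S = False xor True = True
not U = not False = True
(not R xor not S) iff not U = True iff True = True
not P xor ((not R xor not S) iff not U) = False xor True = True
(not U and Q) nand (not P xor ((not R xor not S) iff not U)) = True nand True = False
Thus #1 is false.

#2: In symbols: (not P and S) xor not (R -> Q)

not P = not True = False
not P and S = False and False = False
R -> Q = True -> True = True
not (R -> Q) = not True = False
(not P and S) xor not (R -> Q) = False xor False = False
Hence #2 is false.

#3: Formalization: (U nand not R) iff (Q iff (S and not P))

not R = not True = False
U nand not R = False nand False = True
not P = not True = False
S and not P = False and False = False
Q iff (S and not P) = True iff False = False
(U nand not R) iff (Q iff (S and not P)) = True iff False = False
So #3 is false.

Count: 0.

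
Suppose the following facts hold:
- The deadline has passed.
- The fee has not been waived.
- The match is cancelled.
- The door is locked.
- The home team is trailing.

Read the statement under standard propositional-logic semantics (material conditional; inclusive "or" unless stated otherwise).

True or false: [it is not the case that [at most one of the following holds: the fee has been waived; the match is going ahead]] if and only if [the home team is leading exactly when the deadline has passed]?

True.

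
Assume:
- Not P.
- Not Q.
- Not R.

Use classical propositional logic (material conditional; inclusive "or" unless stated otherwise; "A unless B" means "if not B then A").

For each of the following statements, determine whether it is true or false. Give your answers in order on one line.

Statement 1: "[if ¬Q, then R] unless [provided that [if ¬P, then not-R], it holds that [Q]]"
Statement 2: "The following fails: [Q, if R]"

Statement 1 F; Statement 2 F

Statement 1: This is (~Q -> R) | ((~P -> ~R) -> Q).

~Q = ~F = T
~Q -> R = T -> F = F
~P = ~F = T
~R = ~F = T
~P -> ~R = T -> T = T
(~P -> ~R) -> Q = T -> F = F
(~Q -> R) | ((~P -> ~R) -> Q) = F | F = F
So Statement 1 is false.

Statement 2: Parsed as ~(R -> Q)

R -> Q = F -> F = T
~(R -> Q) = ~T = F
Hence Statement 2 is false.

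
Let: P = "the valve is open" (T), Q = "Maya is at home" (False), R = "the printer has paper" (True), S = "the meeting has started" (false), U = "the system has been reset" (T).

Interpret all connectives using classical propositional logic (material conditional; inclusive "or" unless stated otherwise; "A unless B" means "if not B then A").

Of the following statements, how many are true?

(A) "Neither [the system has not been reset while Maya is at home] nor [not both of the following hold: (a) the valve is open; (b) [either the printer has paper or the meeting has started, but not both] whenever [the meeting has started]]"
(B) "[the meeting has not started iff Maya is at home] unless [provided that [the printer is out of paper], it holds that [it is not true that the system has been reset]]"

2

(A): In symbols: (not U and Q) nor (P nand (S -> (R xor S)))

not U = not True = False
not U and Q = False and False = False
R xor S = True xor False = True
S -> (R xor S) = False -> True = True
P nand (S -> (R xor S)) = True nand True = False
(not U and Q) nor (P nand (S -> (R xor S))) = False nor False = True
So (A) is true.

(B): Formalization: (not S iff Q) or (not R -> not U)

not S = not False = True
not S iff Q = True iff False = False
not R = not True = False
not U = not True = False
not R -> not U = False -> False = True
(not S iff Q) or (not R -> not U) = False or True = True
So (B) is true.

True statements: 2 ((A), (B)).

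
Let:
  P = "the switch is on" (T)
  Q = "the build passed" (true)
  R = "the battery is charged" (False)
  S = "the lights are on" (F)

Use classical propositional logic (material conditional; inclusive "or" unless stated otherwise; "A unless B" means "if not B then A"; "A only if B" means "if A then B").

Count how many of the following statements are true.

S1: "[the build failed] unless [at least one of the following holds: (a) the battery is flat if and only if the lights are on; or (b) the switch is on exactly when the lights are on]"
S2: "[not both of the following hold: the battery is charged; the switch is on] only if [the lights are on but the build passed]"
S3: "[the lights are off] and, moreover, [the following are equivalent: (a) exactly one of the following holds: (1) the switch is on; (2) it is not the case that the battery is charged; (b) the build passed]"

0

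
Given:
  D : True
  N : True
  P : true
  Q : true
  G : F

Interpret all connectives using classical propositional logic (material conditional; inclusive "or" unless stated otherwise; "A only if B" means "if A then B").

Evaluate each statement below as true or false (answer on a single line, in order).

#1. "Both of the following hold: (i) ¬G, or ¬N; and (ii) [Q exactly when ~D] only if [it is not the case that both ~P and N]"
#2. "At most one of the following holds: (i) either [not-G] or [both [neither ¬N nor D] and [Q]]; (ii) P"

#1 T; #2 F

#1: In symbols: (not G or not N) and ((Q iff not D) -> (not P nand N))

not G = not False = True
not N = not True = False
not G or not N = True or False = True
not D = not True = False
Q iff not D = True iff False = False
not P = not True = False
not P nand N = False nand True = True
(Q iff not D) -> (not P nand N) = False -> True = True
(not G or not N) and ((Q iff not D) -> (not P nand N)) = True and True = True
So #1 is true.

#2: This is (not G or ((not N nor D) and Q)) nand P.

not G = not False = True
not N = not True = False
not N nor D = False nor True = False
(not N nor D) and Q = False and True = False
not G or ((not N nor D) and Q) = True or False = True
(not G or ((not N nor D) and Q)) nand P = True nand True = False
Thus #2 is false.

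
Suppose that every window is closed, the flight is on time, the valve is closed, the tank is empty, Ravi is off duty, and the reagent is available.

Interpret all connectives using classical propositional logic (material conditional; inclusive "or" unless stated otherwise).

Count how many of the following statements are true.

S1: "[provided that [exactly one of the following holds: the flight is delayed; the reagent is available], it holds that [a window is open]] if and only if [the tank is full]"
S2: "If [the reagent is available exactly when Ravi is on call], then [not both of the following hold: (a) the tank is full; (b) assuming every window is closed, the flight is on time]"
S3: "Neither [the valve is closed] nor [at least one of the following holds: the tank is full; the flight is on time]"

Let Q = "the flight is delayed" (False), V = "the reagent is available" (True), P = "a window is open" (False), S = "the tank is full" (False), U = "Ravi is on call" (False), R = "the valve is open" (False).

S1: Parsed as ((Q xor V) -> P) iff S

Q xor V = False xor True = True
(Q xor V) -> P = True -> False = False
((Q xor V) -> P) iff S = False iff False = True
Thus S1 is true.

S2: This is (V iff U) -> (S nand (not P -> not Q)).

V iff U = True iff False = False
not P = not False = True
not Q = not False = True
not P -> not Q = True -> True = True
S nand (not P -> not Q) = False nand True = True
(V iff U) -> (S nand (not P -> not Q)) = False -> True = True
Hence S2 is true.

S3: Parsed as not R nor (S or not Q)

not R = not False = True
not Q = not False = True
S or not Q = False or True = True
not R nor (S or not Q) = True nor True = False
Thus S3 is false.

True statements: 2.

2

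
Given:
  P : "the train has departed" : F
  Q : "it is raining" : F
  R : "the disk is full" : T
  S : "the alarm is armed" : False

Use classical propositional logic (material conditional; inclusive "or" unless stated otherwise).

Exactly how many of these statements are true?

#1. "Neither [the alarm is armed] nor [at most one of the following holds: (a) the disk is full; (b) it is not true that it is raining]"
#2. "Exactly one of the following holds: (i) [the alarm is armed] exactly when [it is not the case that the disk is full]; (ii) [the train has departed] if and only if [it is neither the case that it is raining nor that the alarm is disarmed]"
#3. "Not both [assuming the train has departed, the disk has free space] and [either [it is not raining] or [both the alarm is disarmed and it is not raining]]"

#1: In symbols: S nor (R nand ~Q)

~Q = ~F = T
R nand ~Q = T nand T = F
S nor (R nand ~Q) = F nor F = T
Thus #1 is true.

#2: This is (S <-> ~R) xor (P <-> (Q nor ~S)).

~R = ~T = F
S <-> ~R = F <-> F = T
~S = ~F = T
Q nor ~S = F nor T = F
P <-> (Q nor ~S) = F <-> F = T
(S <-> ~R) xor (P <-> (Q nor ~S)) = T xor T = F
Hence #2 is false.

#3: Formalization: (P -> ~R) nand (~Q | (~S & ~Q))

~R = ~T = F
P -> ~R = F -> F = T
~Q = ~F = T
~S = ~F = T
~Q = ~F = T
~S & ~Q = T & T = T
~Q | (~S & ~Q) = T | T = T
(P -> ~R) nand (~Q | (~S & ~Q)) = T nand T = F
Hence #3 is false.

True statements: 1 (#1).

1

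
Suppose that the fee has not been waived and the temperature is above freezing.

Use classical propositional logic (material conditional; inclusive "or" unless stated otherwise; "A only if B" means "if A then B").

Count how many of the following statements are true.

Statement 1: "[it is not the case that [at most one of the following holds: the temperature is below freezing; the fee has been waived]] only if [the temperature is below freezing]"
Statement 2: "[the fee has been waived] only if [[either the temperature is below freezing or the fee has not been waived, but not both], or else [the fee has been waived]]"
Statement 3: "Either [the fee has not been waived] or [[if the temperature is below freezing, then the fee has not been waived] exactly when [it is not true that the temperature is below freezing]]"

3

Let Q = "the temperature is below freezing" (F), P = "the fee has been waived" (F).

Statement 1: Parsed as ¬(Q ↑ P) → Q

Q ↑ P = F ↑ F = T
¬(Q ↑ P) = ¬T = F
¬(Q ↑ P) → Q = F → F = T
Hence Statement 1 is true.

Statement 2: This is P → ((Q ⊕ ¬P) ∨ P).

¬P = ¬F = T
Q ⊕ ¬P = F ⊕ T = T
(Q ⊕ ¬P) ∨ P = T ∨ F = T
P → ((Q ⊕ ¬P) ∨ P) = F → T = T
So Statement 2 is true.

Statement 3: In symbols: ¬P ∨ ((Q → ¬P) ↔ ¬Q)

¬P = ¬F = T
¬P = ¬F = T
Q → ¬P = F → T = T
¬Q = ¬F = T
(Q → ¬P) ↔ ¬Q = T ↔ T = T
¬P ∨ ((Q → ¬P) ↔ ¬Q) = T ∨ T = T
So Statement 3 is true.

True statements: 3.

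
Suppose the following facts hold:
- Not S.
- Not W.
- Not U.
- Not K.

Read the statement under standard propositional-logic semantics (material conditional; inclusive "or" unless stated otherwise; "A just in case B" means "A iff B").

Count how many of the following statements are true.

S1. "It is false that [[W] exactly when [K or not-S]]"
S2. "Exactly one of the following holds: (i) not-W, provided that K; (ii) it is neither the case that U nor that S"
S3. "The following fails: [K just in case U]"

1

S1: This is ¬(W ↔ (K ∨ ¬S)).

¬S = ¬F = T
K ∨ ¬S = F ∨ T = T
W ↔ (K ∨ ¬S) = F ↔ T = F
¬(W ↔ (K ∨ ¬S)) = ¬F = T
Thus S1 is true.

S2: Formalization: (K → ¬W) ⊕ (U ↓ S)

¬W = ¬F = T
K → ¬W = F → T = T
U ↓ S = F ↓ F = T
(K → ¬W) ⊕ (U ↓ S) = T ⊕ T = F
Thus S2 is false.

S3: In symbols: ¬(K ↔ U)

K ↔ U = F ↔ F = T
¬(K ↔ U) = ¬T = F
Hence S3 is false.

True statements: 1.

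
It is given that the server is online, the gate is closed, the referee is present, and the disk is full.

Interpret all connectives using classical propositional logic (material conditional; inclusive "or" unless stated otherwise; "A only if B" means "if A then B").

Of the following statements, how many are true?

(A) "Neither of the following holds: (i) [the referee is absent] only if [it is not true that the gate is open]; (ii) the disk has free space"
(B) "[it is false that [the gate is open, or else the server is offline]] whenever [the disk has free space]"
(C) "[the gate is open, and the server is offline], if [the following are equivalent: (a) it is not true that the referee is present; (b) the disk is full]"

2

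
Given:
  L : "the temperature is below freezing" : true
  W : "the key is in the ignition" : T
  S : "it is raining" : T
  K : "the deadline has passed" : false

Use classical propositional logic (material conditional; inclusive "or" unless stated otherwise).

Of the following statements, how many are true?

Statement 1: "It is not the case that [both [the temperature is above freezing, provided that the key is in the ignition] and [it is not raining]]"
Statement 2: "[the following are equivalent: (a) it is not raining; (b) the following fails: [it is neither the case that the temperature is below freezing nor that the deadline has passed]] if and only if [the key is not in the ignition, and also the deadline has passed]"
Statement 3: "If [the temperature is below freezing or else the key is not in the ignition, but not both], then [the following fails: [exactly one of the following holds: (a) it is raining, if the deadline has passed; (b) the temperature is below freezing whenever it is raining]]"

Statement 1: Parsed as ~((W -> ~L) & ~S)

~L = ~T = F
W -> ~L = T -> F = F
~S = ~T = F
(W -> ~L) & ~S = F & F = F
~((W -> ~L) & ~S) = ~F = T
Hence Statement 1 is true.

Statement 2: In symbols: (~S <-> ~(L nor K)) <-> (~W & K)

~S = ~T = F
L nor K = T nor F = F
~(L nor K) = ~F = T
~S <-> ~(L nor K) = F <-> T = F
~W = ~T = F
~W & K = F & F = F
(~S <-> ~(L nor K)) <-> (~W & K) = F <-> F = T
Hence Statement 2 is true.

Statement 3: Parsed as (L xor ~W) -> ~((K -> S) xor (S -> L))

~W = ~T = F
L xor ~W = T xor F = T
K -> S = F -> T = T
S -> L = T -> T = T
(K -> S) xor (S -> L) = T xor T = F
~((K -> S) xor (S -> L)) = ~F = T
(L xor ~W) -> ~((K -> S) xor (S -> L)) = T -> T = T
Hence Statement 3 is true.

3 of the 3 statements are true (Statement 1, Statement 2, Statement 3).

3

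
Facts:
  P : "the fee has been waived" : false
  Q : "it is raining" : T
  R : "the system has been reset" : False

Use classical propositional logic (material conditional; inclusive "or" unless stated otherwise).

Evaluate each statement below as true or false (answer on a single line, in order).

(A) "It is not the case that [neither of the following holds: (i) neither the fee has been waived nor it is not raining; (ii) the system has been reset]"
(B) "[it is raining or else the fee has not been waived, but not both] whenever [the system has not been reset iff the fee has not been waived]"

(A) true, (B) false

(A): This is ¬((P ↓ ¬Q) ↓ R).

¬Q = ¬T = F
P ↓ ¬Q = F ↓ F = T
(P ↓ ¬Q) ↓ R = T ↓ F = F
¬((P ↓ ¬Q) ↓ R) = ¬F = T
So (A) is true.

(B): This is (¬R ↔ ¬P) → (Q ⊕ ¬P).

¬R = ¬F = T
¬P = ¬F = T
¬R ↔ ¬P = T ↔ T = T
¬P = ¬F = T
Q ⊕ ¬P = T ⊕ T = F
(¬R ↔ ¬P) → (Q ⊕ ¬P) = T → F = F
So (B) is false.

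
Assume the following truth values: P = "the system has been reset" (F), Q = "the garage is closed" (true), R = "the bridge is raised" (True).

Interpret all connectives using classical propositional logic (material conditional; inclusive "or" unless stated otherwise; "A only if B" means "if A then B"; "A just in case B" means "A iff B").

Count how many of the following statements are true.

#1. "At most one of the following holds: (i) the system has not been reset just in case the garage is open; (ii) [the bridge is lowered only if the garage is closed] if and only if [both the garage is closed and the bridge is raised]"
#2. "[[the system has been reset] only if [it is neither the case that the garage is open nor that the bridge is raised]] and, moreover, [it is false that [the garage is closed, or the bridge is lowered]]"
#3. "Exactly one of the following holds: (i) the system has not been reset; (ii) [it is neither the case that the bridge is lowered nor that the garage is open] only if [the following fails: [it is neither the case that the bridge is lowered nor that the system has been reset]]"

2

#1: In symbols: (~P <-> ~Q) nand ((~R -> Q) <-> (Q & R))

~P = ~F = T
~Q = ~T = F
~P <-> ~Q = T <-> F = F
~R = ~T = F
~R -> Q = F -> T = T
Q & R = T & T = T
(~R -> Q) <-> (Q & R) = T <-> T = T
(~P <-> ~Q) nand ((~R -> Q) <-> (Q & R)) = F nand T = T
So #1 is true.

#2: Parsed as (P -> (~Q nor R)) & ~(Q | ~R)

~Q = ~T = F
~Q nor R = F nor T = F
P -> (~Q nor R) = F -> F = T
~R = ~T = F
Q | ~R = T | F = T
~(Q | ~R) = ~T = F
(P -> (~Q nor R)) & ~(Q | ~R) = T & F = F
So #2 is false.

#3: This is ~P xor ((~R nor ~Q) -> ~(~R nor P)).

~P = ~F = T
~R = ~T = F
~Q = ~T = F
~R nor ~Q = F nor F = T
~R = ~T = F
~R nor P = F nor F = T
~(~R nor P) = ~T = F
(~R nor ~Q) -> ~(~R nor P) = T -> F = F
~P xor ((~R nor ~Q) -> ~(~R nor P)) = T xor F = T
So #3 is true.

Count: 2.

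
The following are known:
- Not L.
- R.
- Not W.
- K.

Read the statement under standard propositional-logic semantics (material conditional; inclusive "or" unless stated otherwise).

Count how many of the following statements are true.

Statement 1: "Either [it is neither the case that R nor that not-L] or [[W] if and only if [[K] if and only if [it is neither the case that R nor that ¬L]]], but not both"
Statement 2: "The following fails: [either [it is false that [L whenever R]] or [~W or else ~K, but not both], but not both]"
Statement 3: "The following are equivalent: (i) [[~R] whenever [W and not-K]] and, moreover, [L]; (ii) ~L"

2

Statement 1: Formalization: (R nor not L) xor (W iff (K iff (R nor not L)))

not L = not False = True
R nor not L = True nor True = False
not L = not False = True
R nor not L = True nor True = False
K iff (R nor not L) = True iff False = False
W iff (K iff (R nor not L)) = False iff False = True
(R nor not L) xor (W iff (K iff (R nor not L))) = False xor True = True
So Statement 1 is true.

Statement 2: In symbols: not (not (R -> L) xor (not W xor not K))

R -> L = True -> False = False
not (R -> L) = not False = True
not W = not False = True
not K = not True = False
not W xor not K = True xor False = True
not (R -> L) xor (not W xor not K) = True xor True = False
not (not (R -> L) xor (not W xor not K)) = not False = True
Hence Statement 2 is true.

Statement 3: Parsed as (((W and not K) -> not R) and L) iff not L

not K = not True = False
W and not K = False and False = False
not R = not True = False
(W and not K) -> not R = False -> False = True
((W and not K) -> not R) and L = True and False = False
not L = not False = True
(((W and not K) -> not R) and L) iff not L = False iff True = False
Hence Statement 3 is false.

2 of the 3 statements are true (Statement 1, Statement 2).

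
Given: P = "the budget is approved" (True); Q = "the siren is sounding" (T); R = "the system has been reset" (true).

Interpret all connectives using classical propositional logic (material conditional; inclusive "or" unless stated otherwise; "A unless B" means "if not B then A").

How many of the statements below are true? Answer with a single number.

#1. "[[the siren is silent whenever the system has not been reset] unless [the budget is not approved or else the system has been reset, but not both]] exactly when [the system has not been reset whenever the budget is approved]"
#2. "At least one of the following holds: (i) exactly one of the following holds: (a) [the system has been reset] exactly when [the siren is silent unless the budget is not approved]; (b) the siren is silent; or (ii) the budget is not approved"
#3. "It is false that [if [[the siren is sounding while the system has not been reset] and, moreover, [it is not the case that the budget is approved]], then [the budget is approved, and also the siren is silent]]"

#1: Parsed as ((~R -> ~Q) | (~P xor R)) <-> (P -> ~R)

~R = ~T = F
~Q = ~T = F
~R -> ~Q = F -> F = T
~P = ~T = F
~P xor R = F xor T = T
(~R -> ~Q) | (~P xor R) = T | T = T
~R = ~T = F
P -> ~R = T -> F = F
((~R -> ~Q) | (~P xor R)) <-> (P -> ~R) = T <-> F = F
Thus #1 is false.

#2: In symbols: ((R <-> (~Q | ~P)) xor ~Q) | ~P

~Q = ~T = F
~P = ~T = F
~Q | ~P = F | F = F
R <-> (~Q | ~P) = T <-> F = F
~Q = ~T = F
(R <-> (~Q | ~P)) xor ~Q = F xor F = F
~P = ~T = F
((R <-> (~Q | ~P)) xor ~Q) | ~P = F | F = F
So #2 is false.

#3: This is ~(((Q & ~R) & ~P) -> (P & ~Q)).

~R = ~T = F
Q & ~R = T & F = F
~P = ~T = F
(Q & ~R) & ~P = F & F = F
~Q = ~T = F
P & ~Q = T & F = F
((Q & ~R) & ~P) -> (P & ~Q) = F -> F = T
~(((Q & ~R) & ~P) -> (P & ~Q)) = ~T = F
So #3 is false.

True statements: 0 (none).

0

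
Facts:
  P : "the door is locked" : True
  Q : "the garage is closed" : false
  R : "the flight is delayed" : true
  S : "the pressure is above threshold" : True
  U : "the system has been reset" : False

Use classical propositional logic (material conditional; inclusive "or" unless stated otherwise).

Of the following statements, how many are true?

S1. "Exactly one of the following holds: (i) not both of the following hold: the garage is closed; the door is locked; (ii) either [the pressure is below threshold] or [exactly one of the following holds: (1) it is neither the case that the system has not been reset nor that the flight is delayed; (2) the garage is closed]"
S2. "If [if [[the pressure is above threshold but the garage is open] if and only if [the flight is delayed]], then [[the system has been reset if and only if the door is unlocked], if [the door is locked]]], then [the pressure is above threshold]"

2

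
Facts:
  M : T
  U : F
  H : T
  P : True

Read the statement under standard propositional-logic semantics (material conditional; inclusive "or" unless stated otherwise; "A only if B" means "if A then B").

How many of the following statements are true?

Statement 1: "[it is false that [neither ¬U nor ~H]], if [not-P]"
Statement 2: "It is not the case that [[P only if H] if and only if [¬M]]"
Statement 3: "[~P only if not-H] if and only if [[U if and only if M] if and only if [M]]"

2

Statement 1: This is ¬P → ¬(¬U ↓ ¬H).

¬P = ¬T = F
¬U = ¬F = T
¬H = ¬T = F
¬U ↓ ¬H = T ↓ F = F
¬(¬U ↓ ¬H) = ¬F = T
¬P → ¬(¬U ↓ ¬H) = F → T = T
Thus Statement 1 is true.

Statement 2: Formalization: ¬((P → H) ↔ ¬M)

P → H = T → T = T
¬M = ¬T = F
(P → H) ↔ ¬M = T ↔ F = F
¬((P → H) ↔ ¬M) = ¬F = T
Thus Statement 2 is true.

Statement 3: Formalization: (¬P → ¬H) ↔ ((U ↔ M) ↔ M)

¬P = ¬T = F
¬H = ¬T = F
¬P → ¬H = F → F = T
U ↔ M = F ↔ T = F
(U ↔ M) ↔ M = F ↔ T = F
(¬P → ¬H) ↔ ((U ↔ M) ↔ M) = T ↔ F = F
So Statement 3 is false.

Count: 2.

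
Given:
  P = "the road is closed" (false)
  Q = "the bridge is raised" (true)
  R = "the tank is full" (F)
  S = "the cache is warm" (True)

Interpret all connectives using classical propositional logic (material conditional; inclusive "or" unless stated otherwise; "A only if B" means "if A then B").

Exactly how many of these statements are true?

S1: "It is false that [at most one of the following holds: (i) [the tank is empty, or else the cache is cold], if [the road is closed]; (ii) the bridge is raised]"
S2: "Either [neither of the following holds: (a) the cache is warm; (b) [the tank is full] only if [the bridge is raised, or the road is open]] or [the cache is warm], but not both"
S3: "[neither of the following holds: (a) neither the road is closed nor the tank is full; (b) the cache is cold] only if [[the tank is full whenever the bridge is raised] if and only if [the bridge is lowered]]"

S1: Formalization: ~((P -> (~R | ~S)) nand Q)

~R = ~F = T
~S = ~T = F
~R | ~S = T | F = T
P -> (~R | ~S) = F -> T = T
(P -> (~R | ~S)) nand Q = T nand T = F
~((P -> (~R | ~S)) nand Q) = ~F = T
Thus S1 is true.

S2: Parsed as (S nor (R -> (Q | ~P))) xor S

~P = ~F = T
Q | ~P = T | T = T
R -> (Q | ~P) = F -> T = T
S nor (R -> (Q | ~P)) = T nor T = F
(S nor (R -> (Q | ~P))) xor S = F xor T = T
Hence S2 is true.

S3: This is ((P nor R) nor ~S) -> ((Q -> R) <-> ~Q).

P nor R = F nor F = T
~S = ~T = F
(P nor R) nor ~S = T nor F = F
Q -> R = T -> F = F
~Q = ~T = F
(Q -> R) <-> ~Q = F <-> F = T
((P nor R) nor ~S) -> ((Q -> R) <-> ~Q) = F -> T = T
Thus S3 is true.

3 of the 3 statements are true (S1, S2, S3).

3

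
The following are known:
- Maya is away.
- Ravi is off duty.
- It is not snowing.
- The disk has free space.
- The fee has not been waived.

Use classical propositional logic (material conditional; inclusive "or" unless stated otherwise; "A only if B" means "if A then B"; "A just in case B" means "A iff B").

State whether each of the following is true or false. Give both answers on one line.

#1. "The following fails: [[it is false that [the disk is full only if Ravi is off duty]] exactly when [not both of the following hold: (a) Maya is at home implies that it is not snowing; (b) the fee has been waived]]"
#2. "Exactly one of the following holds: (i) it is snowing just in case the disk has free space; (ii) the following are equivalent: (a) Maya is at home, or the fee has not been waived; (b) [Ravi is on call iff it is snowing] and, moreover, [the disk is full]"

#1 True / #2 False

Let S = "the disk is full" (False), Q = "Ravi is on call" (False), P = "Maya is at home" (False), R = "it is snowing" (False), U = "the fee has been waived" (False).

#1: This is not (not (S -> not Q) iff ((P -> not R) nand U)).

not Q = not False = True
S -> not Q = False -> True = True
not (S -> not Q) = not True = False
not R = not False = True
P -> not R = False -> True = True
(P -> not R) nand U = True nand False = True
not (S -> not Q) iff ((P -> not R) nand U) = False iff True = False
not (not (S -> not Q) iff ((P -> not R) nand U)) = not False = True
Hence #1 is true.

#2: Parsed as (R iff not S) xor ((P or not U) iff ((Q iff R) and S))

not S = not False = True
R iff not S = False iff True = False
not U = not False = True
P or not U = False or True = True
Q iff R = False iff False = True
(Q iff R) and S = True and False = False
(P or not U) iff ((Q iff R) and S) = True iff False = False
(R iff not S) xor ((P or not U) iff ((Q iff R) and S)) = False xor False = False
Thus #2 is false.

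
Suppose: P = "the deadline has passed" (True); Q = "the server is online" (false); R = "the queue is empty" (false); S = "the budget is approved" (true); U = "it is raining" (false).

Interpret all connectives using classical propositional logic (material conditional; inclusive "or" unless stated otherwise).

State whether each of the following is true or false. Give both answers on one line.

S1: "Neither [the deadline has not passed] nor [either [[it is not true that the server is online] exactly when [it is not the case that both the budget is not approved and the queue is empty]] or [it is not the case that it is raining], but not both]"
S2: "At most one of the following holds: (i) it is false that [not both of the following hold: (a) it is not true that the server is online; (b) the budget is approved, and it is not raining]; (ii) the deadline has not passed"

S1: Parsed as ~P nor ((~Q <-> (~S nand R)) xor ~U)

~P = ~T = F
~Q = ~F = T
~S = ~T = F
~S nand R = F nand F = T
~Q <-> (~S nand R) = T <-> T = T
~U = ~F = T
(~Q <-> (~S nand R)) xor ~U = T xor T = F
~P nor ((~Q <-> (~S nand R)) xor ~U) = F nor F = T
Hence S1 is true.

S2: In symbols: ~(~Q nand (S & ~U)) nand ~P

~Q = ~F = T
~U = ~F = T
S & ~U = T & T = T
~Q nand (S & ~U) = T nand T = F
~(~Q nand (S & ~U)) = ~F = T
~P = ~T = F
~(~Q nand (S & ~U)) nand ~P = T nand F = T
Thus S2 is true.

S1 T; S2 T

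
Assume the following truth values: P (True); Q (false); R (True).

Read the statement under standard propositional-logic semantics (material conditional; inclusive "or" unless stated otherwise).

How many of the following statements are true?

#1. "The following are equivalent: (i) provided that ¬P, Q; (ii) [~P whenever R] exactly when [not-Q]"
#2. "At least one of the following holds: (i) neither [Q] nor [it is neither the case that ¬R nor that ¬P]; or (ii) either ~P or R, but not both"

1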